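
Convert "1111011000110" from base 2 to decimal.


Input: "1111011000110" in base 2
Positional expansion:
  Digit '1' (value 1) x 2^12 = 4096
  Digit '1' (value 1) x 2^11 = 2048
  Digit '1' (value 1) x 2^10 = 1024
  Digit '1' (value 1) x 2^9 = 512
  Digit '0' (value 0) x 2^8 = 0
  Digit '1' (value 1) x 2^7 = 128
  Digit '1' (value 1) x 2^6 = 64
  Digit '0' (value 0) x 2^5 = 0
  Digit '0' (value 0) x 2^4 = 0
  Digit '0' (value 0) x 2^3 = 0
  Digit '1' (value 1) x 2^2 = 4
  Digit '1' (value 1) x 2^1 = 2
  Digit '0' (value 0) x 2^0 = 0
Sum = 7878

7878


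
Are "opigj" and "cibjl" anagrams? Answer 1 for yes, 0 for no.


Strings: "opigj", "cibjl"
Sorted first:  gijop
Sorted second: bcijl
Differ at position 0: 'g' vs 'b' => not anagrams

0


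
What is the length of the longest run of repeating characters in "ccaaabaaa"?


Input: "ccaaabaaa"
Scanning for longest run:
  Position 1 ('c'): continues run of 'c', length=2
  Position 2 ('a'): new char, reset run to 1
  Position 3 ('a'): continues run of 'a', length=2
  Position 4 ('a'): continues run of 'a', length=3
  Position 5 ('b'): new char, reset run to 1
  Position 6 ('a'): new char, reset run to 1
  Position 7 ('a'): continues run of 'a', length=2
  Position 8 ('a'): continues run of 'a', length=3
Longest run: 'a' with length 3

3


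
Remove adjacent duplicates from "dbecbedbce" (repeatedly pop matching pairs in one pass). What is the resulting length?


Input: dbecbedbce
Stack-based adjacent duplicate removal:
  Read 'd': push. Stack: d
  Read 'b': push. Stack: db
  Read 'e': push. Stack: dbe
  Read 'c': push. Stack: dbec
  Read 'b': push. Stack: dbecb
  Read 'e': push. Stack: dbecbe
  Read 'd': push. Stack: dbecbed
  Read 'b': push. Stack: dbecbedb
  Read 'c': push. Stack: dbecbedbc
  Read 'e': push. Stack: dbecbedbce
Final stack: "dbecbedbce" (length 10)

10


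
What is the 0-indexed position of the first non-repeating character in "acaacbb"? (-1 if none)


Input: acaacbb
Character frequencies:
  'a': 3
  'b': 2
  'c': 2
Scanning left to right for freq == 1:
  Position 0 ('a'): freq=3, skip
  Position 1 ('c'): freq=2, skip
  Position 2 ('a'): freq=3, skip
  Position 3 ('a'): freq=3, skip
  Position 4 ('c'): freq=2, skip
  Position 5 ('b'): freq=2, skip
  Position 6 ('b'): freq=2, skip
  No unique character found => answer = -1

-1


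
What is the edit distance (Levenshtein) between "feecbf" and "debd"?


Computing edit distance: "feecbf" -> "debd"
DP table:
           d    e    b    d
      0    1    2    3    4
  f   1    1    2    3    4
  e   2    2    1    2    3
  e   3    3    2    2    3
  c   4    4    3    3    3
  b   5    5    4    3    4
  f   6    6    5    4    4
Edit distance = dp[6][4] = 4

4


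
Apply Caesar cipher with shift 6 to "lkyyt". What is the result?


Caesar cipher: shift "lkyyt" by 6
  'l' (pos 11) + 6 = pos 17 = 'r'
  'k' (pos 10) + 6 = pos 16 = 'q'
  'y' (pos 24) + 6 = pos 4 = 'e'
  'y' (pos 24) + 6 = pos 4 = 'e'
  't' (pos 19) + 6 = pos 25 = 'z'
Result: rqeez

rqeez


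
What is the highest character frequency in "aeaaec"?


Input: aeaaec
Character counts:
  'a': 3
  'c': 1
  'e': 2
Maximum frequency: 3

3


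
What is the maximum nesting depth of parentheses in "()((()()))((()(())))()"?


Input: "()((()()))((()(())))()"
Tracking depth:
  Position 0 '(': depth becomes 1
  Position 1 ')': depth becomes 0
  Position 2 '(': depth becomes 1
  Position 3 '(': depth becomes 2
  Position 4 '(': depth becomes 3
  Position 5 ')': depth becomes 2
  Position 6 '(': depth becomes 3
  Position 7 ')': depth becomes 2
  Position 8 ')': depth becomes 1
  Position 9 ')': depth becomes 0
  Position 10 '(': depth becomes 1
  Position 11 '(': depth becomes 2
  Position 12 '(': depth becomes 3
  Position 13 ')': depth becomes 2
  Position 14 '(': depth becomes 3
  Position 15 '(': depth becomes 4
  Position 16 ')': depth becomes 3
  Position 17 ')': depth becomes 2
  Position 18 ')': depth becomes 1
  Position 19 ')': depth becomes 0
  Position 20 '(': depth becomes 1
  Position 21 ')': depth becomes 0
Maximum depth reached: 4

4


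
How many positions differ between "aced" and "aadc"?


Comparing "aced" and "aadc" position by position:
  Position 0: 'a' vs 'a' => same
  Position 1: 'c' vs 'a' => DIFFER
  Position 2: 'e' vs 'd' => DIFFER
  Position 3: 'd' vs 'c' => DIFFER
Positions that differ: 3

3


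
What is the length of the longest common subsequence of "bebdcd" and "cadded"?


LCS of "bebdcd" and "cadded"
DP table:
           c    a    d    d    e    d
      0    0    0    0    0    0    0
  b   0    0    0    0    0    0    0
  e   0    0    0    0    0    1    1
  b   0    0    0    0    0    1    1
  d   0    0    0    1    1    1    2
  c   0    1    1    1    1    1    2
  d   0    1    1    2    2    2    2
LCS length = dp[6][6] = 2

2


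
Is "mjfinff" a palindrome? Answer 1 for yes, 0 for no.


Input: mjfinff
Reversed: ffnifjm
  Compare pos 0 ('m') with pos 6 ('f'): MISMATCH
  Compare pos 1 ('j') with pos 5 ('f'): MISMATCH
  Compare pos 2 ('f') with pos 4 ('n'): MISMATCH
Result: not a palindrome

0


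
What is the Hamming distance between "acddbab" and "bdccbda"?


Comparing "acddbab" and "bdccbda" position by position:
  Position 0: 'a' vs 'b' => differ
  Position 1: 'c' vs 'd' => differ
  Position 2: 'd' vs 'c' => differ
  Position 3: 'd' vs 'c' => differ
  Position 4: 'b' vs 'b' => same
  Position 5: 'a' vs 'd' => differ
  Position 6: 'b' vs 'a' => differ
Total differences (Hamming distance): 6

6


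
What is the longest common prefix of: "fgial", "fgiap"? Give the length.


Words: fgial, fgiap
  Position 0: all 'f' => match
  Position 1: all 'g' => match
  Position 2: all 'i' => match
  Position 3: all 'a' => match
  Position 4: ('l', 'p') => mismatch, stop
LCP = "fgia" (length 4)

4


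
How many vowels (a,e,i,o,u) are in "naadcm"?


Input: naadcm
Checking each character:
  'n' at position 0: consonant
  'a' at position 1: vowel (running total: 1)
  'a' at position 2: vowel (running total: 2)
  'd' at position 3: consonant
  'c' at position 4: consonant
  'm' at position 5: consonant
Total vowels: 2

2


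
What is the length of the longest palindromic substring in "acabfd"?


Input: "acabfd"
Checking substrings for palindromes:
  [0:3] "aca" (len 3) => palindrome
Longest palindromic substring: "aca" with length 3

3


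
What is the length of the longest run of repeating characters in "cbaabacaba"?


Input: "cbaabacaba"
Scanning for longest run:
  Position 1 ('b'): new char, reset run to 1
  Position 2 ('a'): new char, reset run to 1
  Position 3 ('a'): continues run of 'a', length=2
  Position 4 ('b'): new char, reset run to 1
  Position 5 ('a'): new char, reset run to 1
  Position 6 ('c'): new char, reset run to 1
  Position 7 ('a'): new char, reset run to 1
  Position 8 ('b'): new char, reset run to 1
  Position 9 ('a'): new char, reset run to 1
Longest run: 'a' with length 2

2


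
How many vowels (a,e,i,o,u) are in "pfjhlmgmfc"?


Input: pfjhlmgmfc
Checking each character:
  'p' at position 0: consonant
  'f' at position 1: consonant
  'j' at position 2: consonant
  'h' at position 3: consonant
  'l' at position 4: consonant
  'm' at position 5: consonant
  'g' at position 6: consonant
  'm' at position 7: consonant
  'f' at position 8: consonant
  'c' at position 9: consonant
Total vowels: 0

0


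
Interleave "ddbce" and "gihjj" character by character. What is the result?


Interleaving "ddbce" and "gihjj":
  Position 0: 'd' from first, 'g' from second => "dg"
  Position 1: 'd' from first, 'i' from second => "di"
  Position 2: 'b' from first, 'h' from second => "bh"
  Position 3: 'c' from first, 'j' from second => "cj"
  Position 4: 'e' from first, 'j' from second => "ej"
Result: dgdibhcjej

dgdibhcjej


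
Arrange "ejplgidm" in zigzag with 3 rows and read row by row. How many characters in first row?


Zigzag "ejplgidm" into 3 rows:
Placing characters:
  'e' => row 0
  'j' => row 1
  'p' => row 2
  'l' => row 1
  'g' => row 0
  'i' => row 1
  'd' => row 2
  'm' => row 1
Rows:
  Row 0: "eg"
  Row 1: "jlim"
  Row 2: "pd"
First row length: 2

2


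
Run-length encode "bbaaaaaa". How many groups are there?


Input: bbaaaaaa
Scanning for consecutive runs:
  Group 1: 'b' x 2 (positions 0-1)
  Group 2: 'a' x 6 (positions 2-7)
Total groups: 2

2


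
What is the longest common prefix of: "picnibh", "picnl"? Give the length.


Words: picnibh, picnl
  Position 0: all 'p' => match
  Position 1: all 'i' => match
  Position 2: all 'c' => match
  Position 3: all 'n' => match
  Position 4: ('i', 'l') => mismatch, stop
LCP = "picn" (length 4)

4


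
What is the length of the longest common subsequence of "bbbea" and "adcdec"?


LCS of "bbbea" and "adcdec"
DP table:
           a    d    c    d    e    c
      0    0    0    0    0    0    0
  b   0    0    0    0    0    0    0
  b   0    0    0    0    0    0    0
  b   0    0    0    0    0    0    0
  e   0    0    0    0    0    1    1
  a   0    1    1    1    1    1    1
LCS length = dp[5][6] = 1

1


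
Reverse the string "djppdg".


Input: djppdg
Reading characters right to left:
  Position 5: 'g'
  Position 4: 'd'
  Position 3: 'p'
  Position 2: 'p'
  Position 1: 'j'
  Position 0: 'd'
Reversed: gdppjd

gdppjd


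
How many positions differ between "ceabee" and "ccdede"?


Comparing "ceabee" and "ccdede" position by position:
  Position 0: 'c' vs 'c' => same
  Position 1: 'e' vs 'c' => DIFFER
  Position 2: 'a' vs 'd' => DIFFER
  Position 3: 'b' vs 'e' => DIFFER
  Position 4: 'e' vs 'd' => DIFFER
  Position 5: 'e' vs 'e' => same
Positions that differ: 4

4


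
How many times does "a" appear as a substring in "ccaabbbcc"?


Searching for "a" in "ccaabbbcc"
Scanning each position:
  Position 0: "c" => no
  Position 1: "c" => no
  Position 2: "a" => MATCH
  Position 3: "a" => MATCH
  Position 4: "b" => no
  Position 5: "b" => no
  Position 6: "b" => no
  Position 7: "c" => no
  Position 8: "c" => no
Total occurrences: 2

2


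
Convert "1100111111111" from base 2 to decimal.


Input: "1100111111111" in base 2
Positional expansion:
  Digit '1' (value 1) x 2^12 = 4096
  Digit '1' (value 1) x 2^11 = 2048
  Digit '0' (value 0) x 2^10 = 0
  Digit '0' (value 0) x 2^9 = 0
  Digit '1' (value 1) x 2^8 = 256
  Digit '1' (value 1) x 2^7 = 128
  Digit '1' (value 1) x 2^6 = 64
  Digit '1' (value 1) x 2^5 = 32
  Digit '1' (value 1) x 2^4 = 16
  Digit '1' (value 1) x 2^3 = 8
  Digit '1' (value 1) x 2^2 = 4
  Digit '1' (value 1) x 2^1 = 2
  Digit '1' (value 1) x 2^0 = 1
Sum = 6655

6655


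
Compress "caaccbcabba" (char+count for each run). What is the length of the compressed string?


Input: caaccbcabba
Runs:
  'c' x 1 => "c1"
  'a' x 2 => "a2"
  'c' x 2 => "c2"
  'b' x 1 => "b1"
  'c' x 1 => "c1"
  'a' x 1 => "a1"
  'b' x 2 => "b2"
  'a' x 1 => "a1"
Compressed: "c1a2c2b1c1a1b2a1"
Compressed length: 16

16


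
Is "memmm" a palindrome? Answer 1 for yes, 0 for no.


Input: memmm
Reversed: mmmem
  Compare pos 0 ('m') with pos 4 ('m'): match
  Compare pos 1 ('e') with pos 3 ('m'): MISMATCH
Result: not a palindrome

0


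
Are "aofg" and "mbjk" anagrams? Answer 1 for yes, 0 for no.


Strings: "aofg", "mbjk"
Sorted first:  afgo
Sorted second: bjkm
Differ at position 0: 'a' vs 'b' => not anagrams

0


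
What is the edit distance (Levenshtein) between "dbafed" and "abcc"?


Computing edit distance: "dbafed" -> "abcc"
DP table:
           a    b    c    c
      0    1    2    3    4
  d   1    1    2    3    4
  b   2    2    1    2    3
  a   3    2    2    2    3
  f   4    3    3    3    3
  e   5    4    4    4    4
  d   6    5    5    5    5
Edit distance = dp[6][4] = 5

5


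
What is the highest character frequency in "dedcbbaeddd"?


Input: dedcbbaeddd
Character counts:
  'a': 1
  'b': 2
  'c': 1
  'd': 5
  'e': 2
Maximum frequency: 5

5


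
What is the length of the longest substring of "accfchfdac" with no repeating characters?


Input: "accfchfdac"
Sliding window (track last position of each char):
  Position 0 ('a'): window [0,0] length 1 -- new best
  Position 1 ('c'): window [0,1] length 2 -- new best
  Position 2 ('c'): repeat (last at 1), move window start to 2
  Position 2 ('c'): window [2,2] length 1
  Position 3 ('f'): window [2,3] length 2
  Position 4 ('c'): repeat (last at 2), move window start to 3
  Position 4 ('c'): window [3,4] length 2
  Position 5 ('h'): window [3,5] length 3 -- new best
  Position 6 ('f'): repeat (last at 3), move window start to 4
  Position 6 ('f'): window [4,6] length 3
  Position 7 ('d'): window [4,7] length 4 -- new best
  Position 8 ('a'): window [4,8] length 5 -- new best
  Position 9 ('c'): repeat (last at 4), move window start to 5
  Position 9 ('c'): window [5,9] length 5
Longest substring with no repeats: "chfda" with length 5

5


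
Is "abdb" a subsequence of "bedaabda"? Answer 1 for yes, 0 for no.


Check if "abdb" is a subsequence of "bedaabda"
Greedy scan:
  Position 0 ('b'): no match needed
  Position 1 ('e'): no match needed
  Position 2 ('d'): no match needed
  Position 3 ('a'): matches sub[0] = 'a'
  Position 4 ('a'): no match needed
  Position 5 ('b'): matches sub[1] = 'b'
  Position 6 ('d'): matches sub[2] = 'd'
  Position 7 ('a'): no match needed
Only matched 3/4 characters => not a subsequence

0


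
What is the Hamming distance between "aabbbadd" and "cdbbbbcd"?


Comparing "aabbbadd" and "cdbbbbcd" position by position:
  Position 0: 'a' vs 'c' => differ
  Position 1: 'a' vs 'd' => differ
  Position 2: 'b' vs 'b' => same
  Position 3: 'b' vs 'b' => same
  Position 4: 'b' vs 'b' => same
  Position 5: 'a' vs 'b' => differ
  Position 6: 'd' vs 'c' => differ
  Position 7: 'd' vs 'd' => same
Total differences (Hamming distance): 4

4


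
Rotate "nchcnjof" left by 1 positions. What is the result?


Input: "nchcnjof", rotate left by 1
First 1 characters: "n"
Remaining characters: "chcnjof"
Concatenate remaining + first: "chcnjof" + "n" = "chcnjofn"

chcnjofn


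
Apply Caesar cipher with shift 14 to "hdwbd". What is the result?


Caesar cipher: shift "hdwbd" by 14
  'h' (pos 7) + 14 = pos 21 = 'v'
  'd' (pos 3) + 14 = pos 17 = 'r'
  'w' (pos 22) + 14 = pos 10 = 'k'
  'b' (pos 1) + 14 = pos 15 = 'p'
  'd' (pos 3) + 14 = pos 17 = 'r'
Result: vrkpr

vrkpr


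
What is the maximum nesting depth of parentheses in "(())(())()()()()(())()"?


Input: "(())(())()()()()(())()"
Tracking depth:
  Position 0 '(': depth becomes 1
  Position 1 '(': depth becomes 2
  Position 2 ')': depth becomes 1
  Position 3 ')': depth becomes 0
  Position 4 '(': depth becomes 1
  Position 5 '(': depth becomes 2
  Position 6 ')': depth becomes 1
  Position 7 ')': depth becomes 0
  Position 8 '(': depth becomes 1
  Position 9 ')': depth becomes 0
  Position 10 '(': depth becomes 1
  Position 11 ')': depth becomes 0
  Position 12 '(': depth becomes 1
  Position 13 ')': depth becomes 0
  Position 14 '(': depth becomes 1
  Position 15 ')': depth becomes 0
  Position 16 '(': depth becomes 1
  Position 17 '(': depth becomes 2
  Position 18 ')': depth becomes 1
  Position 19 ')': depth becomes 0
  Position 20 '(': depth becomes 1
  Position 21 ')': depth becomes 0
Maximum depth reached: 2

2


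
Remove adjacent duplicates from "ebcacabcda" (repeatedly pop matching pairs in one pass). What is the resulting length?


Input: ebcacabcda
Stack-based adjacent duplicate removal:
  Read 'e': push. Stack: e
  Read 'b': push. Stack: eb
  Read 'c': push. Stack: ebc
  Read 'a': push. Stack: ebca
  Read 'c': push. Stack: ebcac
  Read 'a': push. Stack: ebcaca
  Read 'b': push. Stack: ebcacab
  Read 'c': push. Stack: ebcacabc
  Read 'd': push. Stack: ebcacabcd
  Read 'a': push. Stack: ebcacabcda
Final stack: "ebcacabcda" (length 10)

10


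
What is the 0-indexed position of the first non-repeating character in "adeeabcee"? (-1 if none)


Input: adeeabcee
Character frequencies:
  'a': 2
  'b': 1
  'c': 1
  'd': 1
  'e': 4
Scanning left to right for freq == 1:
  Position 0 ('a'): freq=2, skip
  Position 1 ('d'): unique! => answer = 1

1


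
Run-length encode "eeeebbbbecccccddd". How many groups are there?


Input: eeeebbbbecccccddd
Scanning for consecutive runs:
  Group 1: 'e' x 4 (positions 0-3)
  Group 2: 'b' x 4 (positions 4-7)
  Group 3: 'e' x 1 (positions 8-8)
  Group 4: 'c' x 5 (positions 9-13)
  Group 5: 'd' x 3 (positions 14-16)
Total groups: 5

5


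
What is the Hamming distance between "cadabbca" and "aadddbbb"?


Comparing "cadabbca" and "aadddbbb" position by position:
  Position 0: 'c' vs 'a' => differ
  Position 1: 'a' vs 'a' => same
  Position 2: 'd' vs 'd' => same
  Position 3: 'a' vs 'd' => differ
  Position 4: 'b' vs 'd' => differ
  Position 5: 'b' vs 'b' => same
  Position 6: 'c' vs 'b' => differ
  Position 7: 'a' vs 'b' => differ
Total differences (Hamming distance): 5

5


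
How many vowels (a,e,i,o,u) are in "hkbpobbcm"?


Input: hkbpobbcm
Checking each character:
  'h' at position 0: consonant
  'k' at position 1: consonant
  'b' at position 2: consonant
  'p' at position 3: consonant
  'o' at position 4: vowel (running total: 1)
  'b' at position 5: consonant
  'b' at position 6: consonant
  'c' at position 7: consonant
  'm' at position 8: consonant
Total vowels: 1

1


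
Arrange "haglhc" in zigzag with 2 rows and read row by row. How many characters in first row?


Zigzag "haglhc" into 2 rows:
Placing characters:
  'h' => row 0
  'a' => row 1
  'g' => row 0
  'l' => row 1
  'h' => row 0
  'c' => row 1
Rows:
  Row 0: "hgh"
  Row 1: "alc"
First row length: 3

3


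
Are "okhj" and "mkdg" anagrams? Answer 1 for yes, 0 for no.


Strings: "okhj", "mkdg"
Sorted first:  hjko
Sorted second: dgkm
Differ at position 0: 'h' vs 'd' => not anagrams

0


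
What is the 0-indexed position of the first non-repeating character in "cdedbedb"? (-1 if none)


Input: cdedbedb
Character frequencies:
  'b': 2
  'c': 1
  'd': 3
  'e': 2
Scanning left to right for freq == 1:
  Position 0 ('c'): unique! => answer = 0

0


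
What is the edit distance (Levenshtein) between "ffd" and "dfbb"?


Computing edit distance: "ffd" -> "dfbb"
DP table:
           d    f    b    b
      0    1    2    3    4
  f   1    1    1    2    3
  f   2    2    1    2    3
  d   3    2    2    2    3
Edit distance = dp[3][4] = 3

3


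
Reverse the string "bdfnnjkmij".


Input: bdfnnjkmij
Reading characters right to left:
  Position 9: 'j'
  Position 8: 'i'
  Position 7: 'm'
  Position 6: 'k'
  Position 5: 'j'
  Position 4: 'n'
  Position 3: 'n'
  Position 2: 'f'
  Position 1: 'd'
  Position 0: 'b'
Reversed: jimkjnnfdb

jimkjnnfdb


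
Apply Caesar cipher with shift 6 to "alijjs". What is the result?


Caesar cipher: shift "alijjs" by 6
  'a' (pos 0) + 6 = pos 6 = 'g'
  'l' (pos 11) + 6 = pos 17 = 'r'
  'i' (pos 8) + 6 = pos 14 = 'o'
  'j' (pos 9) + 6 = pos 15 = 'p'
  'j' (pos 9) + 6 = pos 15 = 'p'
  's' (pos 18) + 6 = pos 24 = 'y'
Result: groppy

groppy


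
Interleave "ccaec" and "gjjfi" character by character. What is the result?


Interleaving "ccaec" and "gjjfi":
  Position 0: 'c' from first, 'g' from second => "cg"
  Position 1: 'c' from first, 'j' from second => "cj"
  Position 2: 'a' from first, 'j' from second => "aj"
  Position 3: 'e' from first, 'f' from second => "ef"
  Position 4: 'c' from first, 'i' from second => "ci"
Result: cgcjajefci

cgcjajefci


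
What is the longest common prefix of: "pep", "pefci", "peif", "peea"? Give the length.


Words: pep, pefci, peif, peea
  Position 0: all 'p' => match
  Position 1: all 'e' => match
  Position 2: ('p', 'f', 'i', 'e') => mismatch, stop
LCP = "pe" (length 2)

2


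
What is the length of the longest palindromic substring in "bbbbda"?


Input: "bbbbda"
Checking substrings for palindromes:
  [0:4] "bbbb" (len 4) => palindrome
  [0:3] "bbb" (len 3) => palindrome
  [1:4] "bbb" (len 3) => palindrome
  [0:2] "bb" (len 2) => palindrome
  [1:3] "bb" (len 2) => palindrome
  [2:4] "bb" (len 2) => palindrome
Longest palindromic substring: "bbbb" with length 4

4


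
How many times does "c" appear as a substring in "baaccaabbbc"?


Searching for "c" in "baaccaabbbc"
Scanning each position:
  Position 0: "b" => no
  Position 1: "a" => no
  Position 2: "a" => no
  Position 3: "c" => MATCH
  Position 4: "c" => MATCH
  Position 5: "a" => no
  Position 6: "a" => no
  Position 7: "b" => no
  Position 8: "b" => no
  Position 9: "b" => no
  Position 10: "c" => MATCH
Total occurrences: 3

3


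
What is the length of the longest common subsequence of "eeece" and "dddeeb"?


LCS of "eeece" and "dddeeb"
DP table:
           d    d    d    e    e    b
      0    0    0    0    0    0    0
  e   0    0    0    0    1    1    1
  e   0    0    0    0    1    2    2
  e   0    0    0    0    1    2    2
  c   0    0    0    0    1    2    2
  e   0    0    0    0    1    2    2
LCS length = dp[5][6] = 2

2


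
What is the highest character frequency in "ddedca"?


Input: ddedca
Character counts:
  'a': 1
  'c': 1
  'd': 3
  'e': 1
Maximum frequency: 3

3


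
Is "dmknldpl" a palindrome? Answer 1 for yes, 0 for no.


Input: dmknldpl
Reversed: lpdlnkmd
  Compare pos 0 ('d') with pos 7 ('l'): MISMATCH
  Compare pos 1 ('m') with pos 6 ('p'): MISMATCH
  Compare pos 2 ('k') with pos 5 ('d'): MISMATCH
  Compare pos 3 ('n') with pos 4 ('l'): MISMATCH
Result: not a palindrome

0


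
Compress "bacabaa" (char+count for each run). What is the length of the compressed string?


Input: bacabaa
Runs:
  'b' x 1 => "b1"
  'a' x 1 => "a1"
  'c' x 1 => "c1"
  'a' x 1 => "a1"
  'b' x 1 => "b1"
  'a' x 2 => "a2"
Compressed: "b1a1c1a1b1a2"
Compressed length: 12

12


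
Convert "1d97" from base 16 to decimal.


Input: "1d97" in base 16
Positional expansion:
  Digit '1' (value 1) x 16^3 = 4096
  Digit 'd' (value 13) x 16^2 = 3328
  Digit '9' (value 9) x 16^1 = 144
  Digit '7' (value 7) x 16^0 = 7
Sum = 7575

7575


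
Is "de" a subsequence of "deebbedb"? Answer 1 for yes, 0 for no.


Check if "de" is a subsequence of "deebbedb"
Greedy scan:
  Position 0 ('d'): matches sub[0] = 'd'
  Position 1 ('e'): matches sub[1] = 'e'
  Position 2 ('e'): no match needed
  Position 3 ('b'): no match needed
  Position 4 ('b'): no match needed
  Position 5 ('e'): no match needed
  Position 6 ('d'): no match needed
  Position 7 ('b'): no match needed
All 2 characters matched => is a subsequence

1


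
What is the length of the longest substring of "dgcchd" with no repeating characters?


Input: "dgcchd"
Sliding window (track last position of each char):
  Position 0 ('d'): window [0,0] length 1 -- new best
  Position 1 ('g'): window [0,1] length 2 -- new best
  Position 2 ('c'): window [0,2] length 3 -- new best
  Position 3 ('c'): repeat (last at 2), move window start to 3
  Position 3 ('c'): window [3,3] length 1
  Position 4 ('h'): window [3,4] length 2
  Position 5 ('d'): window [3,5] length 3
Longest substring with no repeats: "dgc" with length 3

3


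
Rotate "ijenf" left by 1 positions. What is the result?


Input: "ijenf", rotate left by 1
First 1 characters: "i"
Remaining characters: "jenf"
Concatenate remaining + first: "jenf" + "i" = "jenfi"

jenfi


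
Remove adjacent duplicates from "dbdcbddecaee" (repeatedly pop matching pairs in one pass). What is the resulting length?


Input: dbdcbddecaee
Stack-based adjacent duplicate removal:
  Read 'd': push. Stack: d
  Read 'b': push. Stack: db
  Read 'd': push. Stack: dbd
  Read 'c': push. Stack: dbdc
  Read 'b': push. Stack: dbdcb
  Read 'd': push. Stack: dbdcbd
  Read 'd': matches stack top 'd' => pop. Stack: dbdcb
  Read 'e': push. Stack: dbdcbe
  Read 'c': push. Stack: dbdcbec
  Read 'a': push. Stack: dbdcbeca
  Read 'e': push. Stack: dbdcbecae
  Read 'e': matches stack top 'e' => pop. Stack: dbdcbeca
Final stack: "dbdcbeca" (length 8)

8


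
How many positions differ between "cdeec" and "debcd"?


Comparing "cdeec" and "debcd" position by position:
  Position 0: 'c' vs 'd' => DIFFER
  Position 1: 'd' vs 'e' => DIFFER
  Position 2: 'e' vs 'b' => DIFFER
  Position 3: 'e' vs 'c' => DIFFER
  Position 4: 'c' vs 'd' => DIFFER
Positions that differ: 5

5


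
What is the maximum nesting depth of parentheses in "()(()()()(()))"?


Input: "()(()()()(()))"
Tracking depth:
  Position 0 '(': depth becomes 1
  Position 1 ')': depth becomes 0
  Position 2 '(': depth becomes 1
  Position 3 '(': depth becomes 2
  Position 4 ')': depth becomes 1
  Position 5 '(': depth becomes 2
  Position 6 ')': depth becomes 1
  Position 7 '(': depth becomes 2
  Position 8 ')': depth becomes 1
  Position 9 '(': depth becomes 2
  Position 10 '(': depth becomes 3
  Position 11 ')': depth becomes 2
  Position 12 ')': depth becomes 1
  Position 13 ')': depth becomes 0
Maximum depth reached: 3

3


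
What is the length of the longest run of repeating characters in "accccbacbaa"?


Input: "accccbacbaa"
Scanning for longest run:
  Position 1 ('c'): new char, reset run to 1
  Position 2 ('c'): continues run of 'c', length=2
  Position 3 ('c'): continues run of 'c', length=3
  Position 4 ('c'): continues run of 'c', length=4
  Position 5 ('b'): new char, reset run to 1
  Position 6 ('a'): new char, reset run to 1
  Position 7 ('c'): new char, reset run to 1
  Position 8 ('b'): new char, reset run to 1
  Position 9 ('a'): new char, reset run to 1
  Position 10 ('a'): continues run of 'a', length=2
Longest run: 'c' with length 4

4


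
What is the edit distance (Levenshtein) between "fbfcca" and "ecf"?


Computing edit distance: "fbfcca" -> "ecf"
DP table:
           e    c    f
      0    1    2    3
  f   1    1    2    2
  b   2    2    2    3
  f   3    3    3    2
  c   4    4    3    3
  c   5    5    4    4
  a   6    6    5    5
Edit distance = dp[6][3] = 5

5


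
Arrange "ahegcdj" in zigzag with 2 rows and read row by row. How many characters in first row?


Zigzag "ahegcdj" into 2 rows:
Placing characters:
  'a' => row 0
  'h' => row 1
  'e' => row 0
  'g' => row 1
  'c' => row 0
  'd' => row 1
  'j' => row 0
Rows:
  Row 0: "aecj"
  Row 1: "hgd"
First row length: 4

4


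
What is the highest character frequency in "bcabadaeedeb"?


Input: bcabadaeedeb
Character counts:
  'a': 3
  'b': 3
  'c': 1
  'd': 2
  'e': 3
Maximum frequency: 3

3


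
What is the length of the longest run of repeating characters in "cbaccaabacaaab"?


Input: "cbaccaabacaaab"
Scanning for longest run:
  Position 1 ('b'): new char, reset run to 1
  Position 2 ('a'): new char, reset run to 1
  Position 3 ('c'): new char, reset run to 1
  Position 4 ('c'): continues run of 'c', length=2
  Position 5 ('a'): new char, reset run to 1
  Position 6 ('a'): continues run of 'a', length=2
  Position 7 ('b'): new char, reset run to 1
  Position 8 ('a'): new char, reset run to 1
  Position 9 ('c'): new char, reset run to 1
  Position 10 ('a'): new char, reset run to 1
  Position 11 ('a'): continues run of 'a', length=2
  Position 12 ('a'): continues run of 'a', length=3
  Position 13 ('b'): new char, reset run to 1
Longest run: 'a' with length 3

3


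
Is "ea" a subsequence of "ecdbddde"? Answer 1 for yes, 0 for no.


Check if "ea" is a subsequence of "ecdbddde"
Greedy scan:
  Position 0 ('e'): matches sub[0] = 'e'
  Position 1 ('c'): no match needed
  Position 2 ('d'): no match needed
  Position 3 ('b'): no match needed
  Position 4 ('d'): no match needed
  Position 5 ('d'): no match needed
  Position 6 ('d'): no match needed
  Position 7 ('e'): no match needed
Only matched 1/2 characters => not a subsequence

0


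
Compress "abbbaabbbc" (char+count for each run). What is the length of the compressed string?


Input: abbbaabbbc
Runs:
  'a' x 1 => "a1"
  'b' x 3 => "b3"
  'a' x 2 => "a2"
  'b' x 3 => "b3"
  'c' x 1 => "c1"
Compressed: "a1b3a2b3c1"
Compressed length: 10

10


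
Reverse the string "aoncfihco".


Input: aoncfihco
Reading characters right to left:
  Position 8: 'o'
  Position 7: 'c'
  Position 6: 'h'
  Position 5: 'i'
  Position 4: 'f'
  Position 3: 'c'
  Position 2: 'n'
  Position 1: 'o'
  Position 0: 'a'
Reversed: ochifcnoa

ochifcnoa


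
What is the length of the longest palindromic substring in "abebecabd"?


Input: "abebecabd"
Checking substrings for palindromes:
  [1:4] "beb" (len 3) => palindrome
  [2:5] "ebe" (len 3) => palindrome
Longest palindromic substring: "beb" with length 3

3


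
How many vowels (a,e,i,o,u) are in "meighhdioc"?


Input: meighhdioc
Checking each character:
  'm' at position 0: consonant
  'e' at position 1: vowel (running total: 1)
  'i' at position 2: vowel (running total: 2)
  'g' at position 3: consonant
  'h' at position 4: consonant
  'h' at position 5: consonant
  'd' at position 6: consonant
  'i' at position 7: vowel (running total: 3)
  'o' at position 8: vowel (running total: 4)
  'c' at position 9: consonant
Total vowels: 4

4


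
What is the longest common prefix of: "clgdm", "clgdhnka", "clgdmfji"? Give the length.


Words: clgdm, clgdhnka, clgdmfji
  Position 0: all 'c' => match
  Position 1: all 'l' => match
  Position 2: all 'g' => match
  Position 3: all 'd' => match
  Position 4: ('m', 'h', 'm') => mismatch, stop
LCP = "clgd" (length 4)

4


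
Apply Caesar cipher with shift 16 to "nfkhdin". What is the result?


Caesar cipher: shift "nfkhdin" by 16
  'n' (pos 13) + 16 = pos 3 = 'd'
  'f' (pos 5) + 16 = pos 21 = 'v'
  'k' (pos 10) + 16 = pos 0 = 'a'
  'h' (pos 7) + 16 = pos 23 = 'x'
  'd' (pos 3) + 16 = pos 19 = 't'
  'i' (pos 8) + 16 = pos 24 = 'y'
  'n' (pos 13) + 16 = pos 3 = 'd'
Result: dvaxtyd

dvaxtyd


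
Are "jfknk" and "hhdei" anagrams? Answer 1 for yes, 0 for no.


Strings: "jfknk", "hhdei"
Sorted first:  fjkkn
Sorted second: dehhi
Differ at position 0: 'f' vs 'd' => not anagrams

0


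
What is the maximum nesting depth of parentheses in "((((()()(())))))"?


Input: "((((()()(())))))"
Tracking depth:
  Position 0 '(': depth becomes 1
  Position 1 '(': depth becomes 2
  Position 2 '(': depth becomes 3
  Position 3 '(': depth becomes 4
  Position 4 '(': depth becomes 5
  Position 5 ')': depth becomes 4
  Position 6 '(': depth becomes 5
  Position 7 ')': depth becomes 4
  Position 8 '(': depth becomes 5
  Position 9 '(': depth becomes 6
  Position 10 ')': depth becomes 5
  Position 11 ')': depth becomes 4
  Position 12 ')': depth becomes 3
  Position 13 ')': depth becomes 2
  Position 14 ')': depth becomes 1
  Position 15 ')': depth becomes 0
Maximum depth reached: 6

6


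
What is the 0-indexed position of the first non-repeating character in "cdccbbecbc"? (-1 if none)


Input: cdccbbecbc
Character frequencies:
  'b': 3
  'c': 5
  'd': 1
  'e': 1
Scanning left to right for freq == 1:
  Position 0 ('c'): freq=5, skip
  Position 1 ('d'): unique! => answer = 1

1


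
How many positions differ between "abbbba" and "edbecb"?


Comparing "abbbba" and "edbecb" position by position:
  Position 0: 'a' vs 'e' => DIFFER
  Position 1: 'b' vs 'd' => DIFFER
  Position 2: 'b' vs 'b' => same
  Position 3: 'b' vs 'e' => DIFFER
  Position 4: 'b' vs 'c' => DIFFER
  Position 5: 'a' vs 'b' => DIFFER
Positions that differ: 5

5


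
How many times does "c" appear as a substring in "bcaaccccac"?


Searching for "c" in "bcaaccccac"
Scanning each position:
  Position 0: "b" => no
  Position 1: "c" => MATCH
  Position 2: "a" => no
  Position 3: "a" => no
  Position 4: "c" => MATCH
  Position 5: "c" => MATCH
  Position 6: "c" => MATCH
  Position 7: "c" => MATCH
  Position 8: "a" => no
  Position 9: "c" => MATCH
Total occurrences: 6

6


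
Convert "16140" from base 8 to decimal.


Input: "16140" in base 8
Positional expansion:
  Digit '1' (value 1) x 8^4 = 4096
  Digit '6' (value 6) x 8^3 = 3072
  Digit '1' (value 1) x 8^2 = 64
  Digit '4' (value 4) x 8^1 = 32
  Digit '0' (value 0) x 8^0 = 0
Sum = 7264

7264


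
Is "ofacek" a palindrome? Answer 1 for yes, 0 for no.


Input: ofacek
Reversed: kecafo
  Compare pos 0 ('o') with pos 5 ('k'): MISMATCH
  Compare pos 1 ('f') with pos 4 ('e'): MISMATCH
  Compare pos 2 ('a') with pos 3 ('c'): MISMATCH
Result: not a palindrome

0


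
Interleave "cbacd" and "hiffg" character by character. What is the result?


Interleaving "cbacd" and "hiffg":
  Position 0: 'c' from first, 'h' from second => "ch"
  Position 1: 'b' from first, 'i' from second => "bi"
  Position 2: 'a' from first, 'f' from second => "af"
  Position 3: 'c' from first, 'f' from second => "cf"
  Position 4: 'd' from first, 'g' from second => "dg"
Result: chbiafcfdg

chbiafcfdg


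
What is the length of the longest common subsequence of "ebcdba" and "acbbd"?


LCS of "ebcdba" and "acbbd"
DP table:
           a    c    b    b    d
      0    0    0    0    0    0
  e   0    0    0    0    0    0
  b   0    0    0    1    1    1
  c   0    0    1    1    1    1
  d   0    0    1    1    1    2
  b   0    0    1    2    2    2
  a   0    1    1    2    2    2
LCS length = dp[6][5] = 2

2


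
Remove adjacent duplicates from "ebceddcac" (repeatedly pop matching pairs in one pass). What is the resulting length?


Input: ebceddcac
Stack-based adjacent duplicate removal:
  Read 'e': push. Stack: e
  Read 'b': push. Stack: eb
  Read 'c': push. Stack: ebc
  Read 'e': push. Stack: ebce
  Read 'd': push. Stack: ebced
  Read 'd': matches stack top 'd' => pop. Stack: ebce
  Read 'c': push. Stack: ebcec
  Read 'a': push. Stack: ebceca
  Read 'c': push. Stack: ebcecac
Final stack: "ebcecac" (length 7)

7


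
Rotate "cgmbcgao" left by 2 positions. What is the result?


Input: "cgmbcgao", rotate left by 2
First 2 characters: "cg"
Remaining characters: "mbcgao"
Concatenate remaining + first: "mbcgao" + "cg" = "mbcgaocg"

mbcgaocg


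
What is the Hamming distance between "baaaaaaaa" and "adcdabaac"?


Comparing "baaaaaaaa" and "adcdabaac" position by position:
  Position 0: 'b' vs 'a' => differ
  Position 1: 'a' vs 'd' => differ
  Position 2: 'a' vs 'c' => differ
  Position 3: 'a' vs 'd' => differ
  Position 4: 'a' vs 'a' => same
  Position 5: 'a' vs 'b' => differ
  Position 6: 'a' vs 'a' => same
  Position 7: 'a' vs 'a' => same
  Position 8: 'a' vs 'c' => differ
Total differences (Hamming distance): 6

6


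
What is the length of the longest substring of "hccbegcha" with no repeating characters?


Input: "hccbegcha"
Sliding window (track last position of each char):
  Position 0 ('h'): window [0,0] length 1 -- new best
  Position 1 ('c'): window [0,1] length 2 -- new best
  Position 2 ('c'): repeat (last at 1), move window start to 2
  Position 2 ('c'): window [2,2] length 1
  Position 3 ('b'): window [2,3] length 2
  Position 4 ('e'): window [2,4] length 3 -- new best
  Position 5 ('g'): window [2,5] length 4 -- new best
  Position 6 ('c'): repeat (last at 2), move window start to 3
  Position 6 ('c'): window [3,6] length 4
  Position 7 ('h'): window [3,7] length 5 -- new best
  Position 8 ('a'): window [3,8] length 6 -- new best
Longest substring with no repeats: "begcha" with length 6

6


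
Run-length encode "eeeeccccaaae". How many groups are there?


Input: eeeeccccaaae
Scanning for consecutive runs:
  Group 1: 'e' x 4 (positions 0-3)
  Group 2: 'c' x 4 (positions 4-7)
  Group 3: 'a' x 3 (positions 8-10)
  Group 4: 'e' x 1 (positions 11-11)
Total groups: 4

4


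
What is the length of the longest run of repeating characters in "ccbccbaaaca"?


Input: "ccbccbaaaca"
Scanning for longest run:
  Position 1 ('c'): continues run of 'c', length=2
  Position 2 ('b'): new char, reset run to 1
  Position 3 ('c'): new char, reset run to 1
  Position 4 ('c'): continues run of 'c', length=2
  Position 5 ('b'): new char, reset run to 1
  Position 6 ('a'): new char, reset run to 1
  Position 7 ('a'): continues run of 'a', length=2
  Position 8 ('a'): continues run of 'a', length=3
  Position 9 ('c'): new char, reset run to 1
  Position 10 ('a'): new char, reset run to 1
Longest run: 'a' with length 3

3


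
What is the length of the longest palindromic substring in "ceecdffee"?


Input: "ceecdffee"
Checking substrings for palindromes:
  [0:4] "ceec" (len 4) => palindrome
  [1:3] "ee" (len 2) => palindrome
  [5:7] "ff" (len 2) => palindrome
  [7:9] "ee" (len 2) => palindrome
Longest palindromic substring: "ceec" with length 4

4


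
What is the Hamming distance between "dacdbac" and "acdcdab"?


Comparing "dacdbac" and "acdcdab" position by position:
  Position 0: 'd' vs 'a' => differ
  Position 1: 'a' vs 'c' => differ
  Position 2: 'c' vs 'd' => differ
  Position 3: 'd' vs 'c' => differ
  Position 4: 'b' vs 'd' => differ
  Position 5: 'a' vs 'a' => same
  Position 6: 'c' vs 'b' => differ
Total differences (Hamming distance): 6

6


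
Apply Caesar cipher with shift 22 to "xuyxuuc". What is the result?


Caesar cipher: shift "xuyxuuc" by 22
  'x' (pos 23) + 22 = pos 19 = 't'
  'u' (pos 20) + 22 = pos 16 = 'q'
  'y' (pos 24) + 22 = pos 20 = 'u'
  'x' (pos 23) + 22 = pos 19 = 't'
  'u' (pos 20) + 22 = pos 16 = 'q'
  'u' (pos 20) + 22 = pos 16 = 'q'
  'c' (pos 2) + 22 = pos 24 = 'y'
Result: tqutqqy

tqutqqy


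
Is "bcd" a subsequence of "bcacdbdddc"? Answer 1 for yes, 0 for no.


Check if "bcd" is a subsequence of "bcacdbdddc"
Greedy scan:
  Position 0 ('b'): matches sub[0] = 'b'
  Position 1 ('c'): matches sub[1] = 'c'
  Position 2 ('a'): no match needed
  Position 3 ('c'): no match needed
  Position 4 ('d'): matches sub[2] = 'd'
  Position 5 ('b'): no match needed
  Position 6 ('d'): no match needed
  Position 7 ('d'): no match needed
  Position 8 ('d'): no match needed
  Position 9 ('c'): no match needed
All 3 characters matched => is a subsequence

1


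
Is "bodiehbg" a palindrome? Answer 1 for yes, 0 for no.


Input: bodiehbg
Reversed: gbheidob
  Compare pos 0 ('b') with pos 7 ('g'): MISMATCH
  Compare pos 1 ('o') with pos 6 ('b'): MISMATCH
  Compare pos 2 ('d') with pos 5 ('h'): MISMATCH
  Compare pos 3 ('i') with pos 4 ('e'): MISMATCH
Result: not a palindrome

0


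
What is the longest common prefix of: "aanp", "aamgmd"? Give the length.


Words: aanp, aamgmd
  Position 0: all 'a' => match
  Position 1: all 'a' => match
  Position 2: ('n', 'm') => mismatch, stop
LCP = "aa" (length 2)

2


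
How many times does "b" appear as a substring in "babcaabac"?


Searching for "b" in "babcaabac"
Scanning each position:
  Position 0: "b" => MATCH
  Position 1: "a" => no
  Position 2: "b" => MATCH
  Position 3: "c" => no
  Position 4: "a" => no
  Position 5: "a" => no
  Position 6: "b" => MATCH
  Position 7: "a" => no
  Position 8: "c" => no
Total occurrences: 3

3


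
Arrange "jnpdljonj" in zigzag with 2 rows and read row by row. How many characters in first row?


Zigzag "jnpdljonj" into 2 rows:
Placing characters:
  'j' => row 0
  'n' => row 1
  'p' => row 0
  'd' => row 1
  'l' => row 0
  'j' => row 1
  'o' => row 0
  'n' => row 1
  'j' => row 0
Rows:
  Row 0: "jploj"
  Row 1: "ndjn"
First row length: 5

5


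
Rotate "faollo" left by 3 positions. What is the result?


Input: "faollo", rotate left by 3
First 3 characters: "fao"
Remaining characters: "llo"
Concatenate remaining + first: "llo" + "fao" = "llofao"

llofao


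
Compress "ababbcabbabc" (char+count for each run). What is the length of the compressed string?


Input: ababbcabbabc
Runs:
  'a' x 1 => "a1"
  'b' x 1 => "b1"
  'a' x 1 => "a1"
  'b' x 2 => "b2"
  'c' x 1 => "c1"
  'a' x 1 => "a1"
  'b' x 2 => "b2"
  'a' x 1 => "a1"
  'b' x 1 => "b1"
  'c' x 1 => "c1"
Compressed: "a1b1a1b2c1a1b2a1b1c1"
Compressed length: 20

20


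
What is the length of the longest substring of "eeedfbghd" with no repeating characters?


Input: "eeedfbghd"
Sliding window (track last position of each char):
  Position 0 ('e'): window [0,0] length 1 -- new best
  Position 1 ('e'): repeat (last at 0), move window start to 1
  Position 1 ('e'): window [1,1] length 1
  Position 2 ('e'): repeat (last at 1), move window start to 2
  Position 2 ('e'): window [2,2] length 1
  Position 3 ('d'): window [2,3] length 2 -- new best
  Position 4 ('f'): window [2,4] length 3 -- new best
  Position 5 ('b'): window [2,5] length 4 -- new best
  Position 6 ('g'): window [2,6] length 5 -- new best
  Position 7 ('h'): window [2,7] length 6 -- new best
  Position 8 ('d'): repeat (last at 3), move window start to 4
  Position 8 ('d'): window [4,8] length 5
Longest substring with no repeats: "edfbgh" with length 6

6
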